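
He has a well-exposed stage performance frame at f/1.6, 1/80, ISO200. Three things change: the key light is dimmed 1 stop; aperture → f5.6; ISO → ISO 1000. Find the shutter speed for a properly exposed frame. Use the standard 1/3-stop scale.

Scene light: 1 stop darker.
Aperture: f/1.6 → f/1.8 → f/2 → f/2.2 → f/2.5 → f/2.8 → f/3.2 → f/3.5 → f/4 → f/4.5 → f/5 → f/5.6 — 3 2/3 stops smaller aperture (darker).
ISO: 200 → 250 → 320 → 400 → 500 → 640 → 800 → 1000 — 2 1/3 stops higher (brighter).
Net so far: 2 1/3 stops darker. Shutter speed: 1/80 → 1/60 → 1/50 → 1/40 → 1/30 → 1/25 → 1/20 → 1/15.

1/15s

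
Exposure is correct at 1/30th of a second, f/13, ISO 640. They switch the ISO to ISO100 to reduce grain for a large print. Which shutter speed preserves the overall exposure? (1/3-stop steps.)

ISO: 640 → 500 → 400 → 320 → 250 → 200 → 160 → 125 → 100 — 2 2/3 stops lower (darker).
Need 2 2/3 stops brighter from the shutter speed: 1/30 → 1/25 → 1/20 → 1/15 → 1/13 → 1/10 → 1/8 → 1/6 → 1/5.

1/5s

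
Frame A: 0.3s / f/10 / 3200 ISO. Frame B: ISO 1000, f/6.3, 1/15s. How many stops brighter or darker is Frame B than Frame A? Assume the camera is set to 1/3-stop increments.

2 2/3 stops darker

Aperture: f/10 → f/9 → f/8 → f/7.1 → f/6.3 — 1 1/3 stops larger aperture (brighter).
Shutter speed: 0.3 → 1/4 → 1/5 → 1/6 → 1/8 → 1/10 → 1/13 → 1/15 — 2 1/3 stops faster (darker).
ISO: 3200 → 2500 → 2000 → 1600 → 1250 → 1000 — 1 2/3 stops lower (darker).
Net: +1 1/3 −2 1/3 −1 2/3 = −2 2/3 stops.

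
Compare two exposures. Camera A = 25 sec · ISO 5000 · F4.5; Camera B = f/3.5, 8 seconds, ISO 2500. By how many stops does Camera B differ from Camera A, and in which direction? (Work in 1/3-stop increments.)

2 stops darker

Aperture: f/4.5 → f/4 → f/3.5 — 2/3 stop larger aperture (brighter).
Shutter speed: 25 → 20 → 15 → 13 → 10 → 8 — 1 2/3 stops faster (darker).
ISO: 5000 → 4000 → 3200 → 2500 — 1 stop dropped (darker).
Net: +2/3 −1 2/3 −1 = −2 stops.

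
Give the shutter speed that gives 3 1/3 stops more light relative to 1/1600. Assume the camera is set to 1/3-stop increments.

1/160s

Shutter speed: 1/1600 → 1/1250 → 1/1000 → 1/800 → 1/640 → 1/500 → 1/400 → 1/320 → 1/250 → 1/200 → 1/160 — 3 1/3 stops longer (brighter).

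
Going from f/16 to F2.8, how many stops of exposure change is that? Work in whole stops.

f/16 → f/11 → f/8 → f/5.6 → f/4 → f/2.8 — count the steps: 5 stops.

5 stops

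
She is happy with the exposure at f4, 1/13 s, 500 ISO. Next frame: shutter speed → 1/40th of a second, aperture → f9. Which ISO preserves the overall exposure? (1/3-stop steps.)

Shutter speed: 1/13 → 1/15 → 1/20 → 1/25 → 1/30 → 1/40 — 1 2/3 stops faster (darker).
Aperture: f/4 → f/4.5 → f/5 → f/5.6 → f/6.3 → f/7.1 → f/8 → f/9 — 2 1/3 stops smaller aperture (darker).
Net change so far: 4 stops darker. Offset with the ISO: 500 → 640 → 800 → 1000 → 1250 → 1600 → 2000 → 2500 → 3200 → 4000 → 5000 → 6400 → 8000.

ISO 8000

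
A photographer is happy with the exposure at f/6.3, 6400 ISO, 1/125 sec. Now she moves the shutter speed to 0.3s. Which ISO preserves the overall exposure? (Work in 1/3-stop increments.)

Shutter speed: 1/125 → 1/100 → 1/80 → 1/60 → 1/50 → 1/40 → 1/30 → 1/25 → 1/20 → 1/15 → 1/13 → 1/10 → 1/8 → 1/6 → 1/5 → 1/4 → 0.3 — 5 1/3 stops longer (brighter).
Need 5 1/3 stops darker from the ISO: 6400 → 5000 → 4000 → 3200 → 2500 → 2000 → 1600 → 1250 → 1000 → 800 → 640 → 500 → 400 → 320 → 250 → 200 → 160.

ISO 160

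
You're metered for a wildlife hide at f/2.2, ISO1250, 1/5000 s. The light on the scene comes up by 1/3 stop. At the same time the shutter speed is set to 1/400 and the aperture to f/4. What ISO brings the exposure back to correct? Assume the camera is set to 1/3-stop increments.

ISO 250

Scene light: 1/3 stop brighter.
Shutter speed: 1/5000 → 1/4000 → 1/3200 → 1/2500 → 1/2000 → 1/1600 → 1/1250 → 1/1000 → 1/800 → 1/640 → 1/500 → 1/400 — 3 2/3 stops longer (brighter).
Aperture: f/2.2 → f/2.5 → f/2.8 → f/3.2 → f/3.5 → f/4 — 1 2/3 stops stopped down (darker).
Net so far: 2 1/3 stops brighter. ISO: 1250 → 1000 → 800 → 640 → 500 → 400 → 320 → 250.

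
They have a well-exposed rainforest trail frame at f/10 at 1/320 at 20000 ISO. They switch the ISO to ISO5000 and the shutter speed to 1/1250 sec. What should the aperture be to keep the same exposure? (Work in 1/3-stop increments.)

ISO: 20000 → 16000 → 12800 → 10000 → 8000 → 6400 → 5000 — 2 stops lower (darker).
Shutter speed: 1/320 → 1/400 → 1/500 → 1/640 → 1/800 → 1/1000 → 1/1250 — 2 stops shorter (darker).
Net change so far: 4 stops darker. Offset with the aperture: f/10 → f/9 → f/8 → f/7.1 → f/6.3 → f/5.6 → f/5 → f/4.5 → f/4 → f/3.5 → f/3.2 → f/2.8 → f/2.5.

f/2.5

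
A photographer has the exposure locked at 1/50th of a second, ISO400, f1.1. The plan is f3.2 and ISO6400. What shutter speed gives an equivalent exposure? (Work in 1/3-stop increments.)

1/100s

Aperture: f/1.1 → f/1.2 → f/1.4 → f/1.6 → f/1.8 → f/2 → f/2.2 → f/2.5 → f/2.8 → f/3.2 — 3 stops narrower (darker).
ISO: 400 → 500 → 640 → 800 → 1000 → 1250 → 1600 → 2000 → 2500 → 3200 → 4000 → 5000 → 6400 — 4 stops higher (brighter).
Net change so far: 1 stop brighter. Offset with the shutter speed: 1/50 → 1/60 → 1/80 → 1/100.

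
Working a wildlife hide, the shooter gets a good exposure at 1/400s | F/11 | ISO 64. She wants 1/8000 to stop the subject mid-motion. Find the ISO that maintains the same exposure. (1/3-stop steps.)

Shutter speed: 1/400 → 1/500 → 1/640 → 1/800 → 1/1000 → 1/1250 → 1/1600 → 1/2000 → 1/2500 → 1/3200 → 1/4000 → 1/5000 → 1/6400 → 1/8000 — 4 1/3 stops faster (darker).
Need 4 1/3 stops brighter from the ISO: 64 → 80 → 100 → 125 → 160 → 200 → 250 → 320 → 400 → 500 → 640 → 800 → 1000 → 1250.

ISO 1250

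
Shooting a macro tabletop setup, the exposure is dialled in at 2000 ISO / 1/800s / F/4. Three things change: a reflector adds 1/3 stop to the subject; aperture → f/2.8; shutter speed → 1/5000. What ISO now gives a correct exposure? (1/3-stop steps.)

Scene light: 1/3 stop brighter.
Aperture: f/4 → f/3.5 → f/3.2 → f/2.8 — 1 stop opened up (brighter).
Shutter speed: 1/800 → 1/1000 → 1/1250 → 1/1600 → 1/2000 → 1/2500 → 1/3200 → 1/4000 → 1/5000 — 2 2/3 stops faster (darker).
Net so far: 1 1/3 stops darker. ISO: 2000 → 2500 → 3200 → 4000 → 5000.

ISO 5000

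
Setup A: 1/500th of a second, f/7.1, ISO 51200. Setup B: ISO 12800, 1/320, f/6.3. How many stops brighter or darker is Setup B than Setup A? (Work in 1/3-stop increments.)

Aperture: f/7.1 → f/6.3 — 1/3 stop opened up (brighter).
Shutter speed: 1/500 → 1/400 → 1/320 — 2/3 stop longer (brighter).
ISO: 51200 → 40000 → 32000 → 25600 → 20000 → 16000 → 12800 — 2 stops dropped (darker).
Net: +1/3 +2/3 −2 = −1 stop.

1 stop darker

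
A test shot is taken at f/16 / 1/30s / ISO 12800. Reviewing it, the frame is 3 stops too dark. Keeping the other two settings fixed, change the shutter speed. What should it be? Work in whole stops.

Underexposed by 3 stops → need 3 stops brighter.
Shutter speed: 1/30 → 1/15 → 1/8 → 1/4.

1/4s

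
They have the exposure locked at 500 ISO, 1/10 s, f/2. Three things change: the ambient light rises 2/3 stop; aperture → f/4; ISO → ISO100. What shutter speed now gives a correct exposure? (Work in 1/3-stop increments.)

Scene light: 2/3 stop brighter.
Aperture: f/2 → f/2.2 → f/2.5 → f/2.8 → f/3.2 → f/3.5 → f/4 — 2 stops smaller aperture (darker).
ISO: 500 → 400 → 320 → 250 → 200 → 160 → 125 → 100 — 2 1/3 stops dropped (darker).
Net so far: 3 2/3 stops darker. Shutter speed: 1/10 → 1/8 → 1/6 → 1/5 → 1/4 → 0.3 → 0.4 → 0.5 → 0.6 → 0.8 → 1 → 1.3.

1.3 s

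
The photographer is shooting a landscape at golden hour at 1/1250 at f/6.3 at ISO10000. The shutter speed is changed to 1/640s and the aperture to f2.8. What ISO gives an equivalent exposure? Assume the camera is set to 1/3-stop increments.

ISO 1000

Shutter speed: 1/1250 → 1/1000 → 1/800 → 1/640 — 1 stop longer (brighter).
Aperture: f/6.3 → f/5.6 → f/5 → f/4.5 → f/4 → f/3.5 → f/3.2 → f/2.8 — 2 1/3 stops wider (brighter).
Net change so far: 3 1/3 stops brighter. Offset with the ISO: 10000 → 8000 → 6400 → 5000 → 4000 → 3200 → 2500 → 2000 → 1600 → 1250 → 1000.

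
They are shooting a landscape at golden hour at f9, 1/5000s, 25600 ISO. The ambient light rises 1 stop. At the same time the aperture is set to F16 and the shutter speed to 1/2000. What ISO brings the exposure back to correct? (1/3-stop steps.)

ISO 16000

Scene light: 1 stop brighter.
Aperture: f/9 → f/10 → f/11 → f/13 → f/14 → f/16 — 1 2/3 stops narrower (darker).
Shutter speed: 1/5000 → 1/4000 → 1/3200 → 1/2500 → 1/2000 — 1 1/3 stops longer (brighter).
Net so far: 2/3 stop brighter. ISO: 25600 → 20000 → 16000.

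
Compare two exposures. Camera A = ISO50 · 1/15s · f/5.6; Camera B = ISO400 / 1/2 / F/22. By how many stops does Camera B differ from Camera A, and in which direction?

Aperture: f/5.6 → f/8 → f/11 → f/16 → f/22 — 4 stops narrower (darker).
Shutter speed: 1/15 → 1/8 → 1/4 → 1/2 — 3 stops longer (brighter).
ISO: 50 → 100 → 200 → 400 — 3 stops higher (brighter).
Net: −4 +3 +3 = +2 stops.

2 stops brighter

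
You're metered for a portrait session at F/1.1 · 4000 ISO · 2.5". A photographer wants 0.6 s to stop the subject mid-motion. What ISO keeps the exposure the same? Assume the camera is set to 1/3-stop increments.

Shutter speed: 2.5 → 2 → 1.6 → 1.3 → 1 → 0.8 → 0.6 — 2 stops shorter (darker).
Need 2 stops brighter from the ISO: 4000 → 5000 → 6400 → 8000 → 10000 → 12800 → 16000.

ISO 16000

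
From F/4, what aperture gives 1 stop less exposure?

Aperture: f/4 → f/5.6 — 1 stop narrower (darker).

f/5.6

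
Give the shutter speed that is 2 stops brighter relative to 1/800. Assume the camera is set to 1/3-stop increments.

1/200s

Shutter speed: 1/800 → 1/640 → 1/500 → 1/400 → 1/320 → 1/250 → 1/200 — 2 stops slower (brighter).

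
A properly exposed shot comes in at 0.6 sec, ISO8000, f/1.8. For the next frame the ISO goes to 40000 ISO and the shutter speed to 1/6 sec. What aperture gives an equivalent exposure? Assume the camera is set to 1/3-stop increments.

ISO: 8000 → 10000 → 12800 → 16000 → 20000 → 25600 → 32000 → 40000 — 2 1/3 stops higher (brighter).
Shutter speed: 0.6 → 0.5 → 0.4 → 0.3 → 1/4 → 1/5 → 1/6 — 2 stops faster (darker).
Net change so far: 1/3 stop brighter. Offset with the aperture: f/1.8 → f/2.

f/2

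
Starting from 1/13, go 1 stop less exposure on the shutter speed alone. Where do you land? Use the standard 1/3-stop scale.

Shutter speed: 1/13 → 1/15 → 1/20 → 1/25 — 1 stop faster (darker).

1/25s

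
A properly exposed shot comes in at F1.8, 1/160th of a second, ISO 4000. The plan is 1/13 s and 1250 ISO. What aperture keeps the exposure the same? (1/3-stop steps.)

f/3.5

Shutter speed: 1/160 → 1/125 → 1/100 → 1/80 → 1/60 → 1/50 → 1/40 → 1/30 → 1/25 → 1/20 → 1/15 → 1/13 — 3 2/3 stops longer (brighter).
ISO: 4000 → 3200 → 2500 → 2000 → 1600 → 1250 — 1 2/3 stops lower (darker).
Net change so far: 2 stops brighter. Offset with the aperture: f/1.8 → f/2 → f/2.2 → f/2.5 → f/2.8 → f/3.2 → f/3.5.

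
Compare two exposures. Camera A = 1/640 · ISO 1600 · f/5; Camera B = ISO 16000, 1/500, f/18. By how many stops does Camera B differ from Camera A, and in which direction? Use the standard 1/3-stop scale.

same exposure (0 stops)

Aperture: f/5 → f/5.6 → f/6.3 → f/7.1 → f/8 → f/9 → f/10 → f/11 → f/13 → f/14 → f/16 → f/18 — 3 2/3 stops smaller aperture (darker).
Shutter speed: 1/640 → 1/500 — 1/3 stop longer (brighter).
ISO: 1600 → 2000 → 2500 → 3200 → 4000 → 5000 → 6400 → 8000 → 10000 → 12800 → 16000 — 3 1/3 stops raised (brighter).
Net: −3 2/3 +1/3 +3 1/3 = 0 stops.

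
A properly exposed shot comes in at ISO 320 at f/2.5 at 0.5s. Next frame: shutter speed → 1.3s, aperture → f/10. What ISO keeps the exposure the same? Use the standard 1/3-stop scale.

ISO 2000

Shutter speed: 0.5 → 0.6 → 0.8 → 1 → 1.3 — 1 1/3 stops slower (brighter).
Aperture: f/2.5 → f/2.8 → f/3.2 → f/3.5 → f/4 → f/4.5 → f/5 → f/5.6 → f/6.3 → f/7.1 → f/8 → f/9 → f/10 — 4 stops stopped down (darker).
Net change so far: 2 2/3 stops darker. Offset with the ISO: 320 → 400 → 500 → 640 → 800 → 1000 → 1250 → 1600 → 2000.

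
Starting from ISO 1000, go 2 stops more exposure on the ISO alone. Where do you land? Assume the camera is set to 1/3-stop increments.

ISO 4000

ISO: 1000 → 1250 → 1600 → 2000 → 2500 → 3200 → 4000 — 2 stops raised (brighter).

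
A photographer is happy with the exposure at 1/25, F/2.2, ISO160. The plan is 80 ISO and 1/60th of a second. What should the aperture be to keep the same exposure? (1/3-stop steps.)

f/1.0

ISO: 160 → 125 → 100 → 80 — 1 stop dropped (darker).
Shutter speed: 1/25 → 1/30 → 1/40 → 1/50 → 1/60 — 1 1/3 stops shorter (darker).
Net change so far: 2 1/3 stops darker. Offset with the aperture: f/2.2 → f/2 → f/1.8 → f/1.6 → f/1.4 → f/1.2 → f/1.1 → f/1.0.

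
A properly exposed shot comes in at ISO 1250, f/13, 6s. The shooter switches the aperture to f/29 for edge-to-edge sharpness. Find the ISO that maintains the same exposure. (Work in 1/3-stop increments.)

Aperture: f/13 → f/14 → f/16 → f/18 → f/20 → f/22 → f/25 → f/29 — 2 1/3 stops smaller aperture (darker).
Need 2 1/3 stops brighter from the ISO: 1250 → 1600 → 2000 → 2500 → 3200 → 4000 → 5000 → 6400.

ISO 6400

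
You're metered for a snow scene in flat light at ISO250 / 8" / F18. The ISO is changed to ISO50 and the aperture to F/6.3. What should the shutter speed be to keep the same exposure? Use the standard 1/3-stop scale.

ISO: 250 → 200 → 160 → 125 → 100 → 80 → 64 → 50 — 2 1/3 stops dropped (darker).
Aperture: f/18 → f/16 → f/14 → f/13 → f/11 → f/10 → f/9 → f/8 → f/7.1 → f/6.3 — 3 stops opened up (brighter).
Net change so far: 2/3 stop brighter. Offset with the shutter speed: 8 → 6 → 5.

5 s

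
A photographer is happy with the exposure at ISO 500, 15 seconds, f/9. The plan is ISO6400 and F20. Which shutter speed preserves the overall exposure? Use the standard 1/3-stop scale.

ISO: 500 → 640 → 800 → 1000 → 1250 → 1600 → 2000 → 2500 → 3200 → 4000 → 5000 → 6400 — 3 2/3 stops higher (brighter).
Aperture: f/9 → f/10 → f/11 → f/13 → f/14 → f/16 → f/18 → f/20 — 2 1/3 stops stopped down (darker).
Net change so far: 1 1/3 stops brighter. Offset with the shutter speed: 15 → 13 → 10 → 8 → 6.

6 s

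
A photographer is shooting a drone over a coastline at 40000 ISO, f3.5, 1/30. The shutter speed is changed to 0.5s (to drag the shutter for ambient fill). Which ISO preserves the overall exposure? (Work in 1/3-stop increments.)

ISO 2500

Shutter speed: 1/30 → 1/25 → 1/20 → 1/15 → 1/13 → 1/10 → 1/8 → 1/6 → 1/5 → 1/4 → 0.3 → 0.4 → 0.5 — 4 stops slower (brighter).
Need 4 stops darker from the ISO: 40000 → 32000 → 25600 → 20000 → 16000 → 12800 → 10000 → 8000 → 6400 → 5000 → 4000 → 3200 → 2500.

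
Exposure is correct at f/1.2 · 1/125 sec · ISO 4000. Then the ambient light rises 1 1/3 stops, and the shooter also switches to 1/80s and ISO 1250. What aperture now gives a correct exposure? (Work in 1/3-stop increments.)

Scene light: 1 1/3 stops brighter.
Shutter speed: 1/125 → 1/100 → 1/80 — 2/3 stop longer (brighter).
ISO: 4000 → 3200 → 2500 → 2000 → 1600 → 1250 — 1 2/3 stops lower (darker).
Net so far: 1/3 stop brighter. Aperture: f/1.2 → f/1.4.

f/1.4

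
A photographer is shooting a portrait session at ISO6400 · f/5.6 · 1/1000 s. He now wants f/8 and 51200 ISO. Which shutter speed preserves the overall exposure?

1/4000s

Aperture: f/5.6 → f/8 — 1 stop smaller aperture (darker).
ISO: 6400 → 12800 → 25600 → 51200 — 3 stops higher (brighter).
Net change so far: 2 stops brighter. Offset with the shutter speed: 1/1000 → 1/2000 → 1/4000.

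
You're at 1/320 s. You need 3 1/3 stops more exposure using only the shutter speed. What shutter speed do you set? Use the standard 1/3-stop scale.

1/30s

Shutter speed: 1/320 → 1/250 → 1/200 → 1/160 → 1/125 → 1/100 → 1/80 → 1/60 → 1/50 → 1/40 → 1/30 — 3 1/3 stops longer (brighter).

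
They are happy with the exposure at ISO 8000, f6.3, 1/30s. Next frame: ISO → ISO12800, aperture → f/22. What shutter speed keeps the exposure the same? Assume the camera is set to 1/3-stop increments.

ISO: 8000 → 10000 → 12800 — 2/3 stop higher (brighter).
Aperture: f/6.3 → f/7.1 → f/8 → f/9 → f/10 → f/11 → f/13 → f/14 → f/16 → f/18 → f/20 → f/22 — 3 2/3 stops narrower (darker).
Net change so far: 3 stops darker. Offset with the shutter speed: 1/30 → 1/25 → 1/20 → 1/15 → 1/13 → 1/10 → 1/8 → 1/6 → 1/5 → 1/4.

1/4s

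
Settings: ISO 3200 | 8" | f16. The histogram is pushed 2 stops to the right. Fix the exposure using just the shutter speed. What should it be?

2 s

Overexposed by 2 stops → need 2 stops darker.
Shutter speed: 8 → 4 → 2.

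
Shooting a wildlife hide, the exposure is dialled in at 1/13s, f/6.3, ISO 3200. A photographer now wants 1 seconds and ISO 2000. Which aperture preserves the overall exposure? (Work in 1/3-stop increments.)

Shutter speed: 1/13 → 1/10 → 1/8 → 1/6 → 1/5 → 1/4 → 0.3 → 0.4 → 0.5 → 0.6 → 0.8 → 1 — 3 2/3 stops slower (brighter).
ISO: 3200 → 2500 → 2000 — 2/3 stop dropped (darker).
Net change so far: 3 stops brighter. Offset with the aperture: f/6.3 → f/7.1 → f/8 → f/9 → f/10 → f/11 → f/13 → f/14 → f/16 → f/18.

f/18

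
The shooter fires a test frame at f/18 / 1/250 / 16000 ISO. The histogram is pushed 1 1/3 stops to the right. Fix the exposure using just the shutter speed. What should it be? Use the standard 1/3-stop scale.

Overexposed by 1 1/3 stops → need 1 1/3 stops darker.
Shutter speed: 1/250 → 1/320 → 1/400 → 1/500 → 1/640.

1/640s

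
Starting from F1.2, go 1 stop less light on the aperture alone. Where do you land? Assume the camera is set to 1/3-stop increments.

f/1.8

Aperture: f/1.2 → f/1.4 → f/1.6 → f/1.8 — 1 stop narrower (darker).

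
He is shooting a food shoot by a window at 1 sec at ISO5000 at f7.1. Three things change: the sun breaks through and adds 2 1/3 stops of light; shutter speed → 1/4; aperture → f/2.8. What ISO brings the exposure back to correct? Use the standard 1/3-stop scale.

ISO 640

Scene light: 2 1/3 stops brighter.
Shutter speed: 1 → 0.8 → 0.6 → 0.5 → 0.4 → 0.3 → 1/4 — 2 stops faster (darker).
Aperture: f/7.1 → f/6.3 → f/5.6 → f/5 → f/4.5 → f/4 → f/3.5 → f/3.2 → f/2.8 — 2 2/3 stops larger aperture (brighter).
Net so far: 3 stops brighter. ISO: 5000 → 4000 → 3200 → 2500 → 2000 → 1600 → 1250 → 1000 → 800 → 640.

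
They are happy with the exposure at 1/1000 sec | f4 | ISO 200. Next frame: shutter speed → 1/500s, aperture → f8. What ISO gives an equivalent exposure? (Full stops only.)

ISO 400

Shutter speed: 1/1000 → 1/500 — 1 stop slower (brighter).
Aperture: f/4 → f/5.6 → f/8 — 2 stops smaller aperture (darker).
Net change so far: 1 stop darker. Offset with the ISO: 200 → 400.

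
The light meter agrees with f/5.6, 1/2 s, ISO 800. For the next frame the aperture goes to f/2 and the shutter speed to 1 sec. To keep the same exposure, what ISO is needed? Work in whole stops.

ISO 50

Aperture: f/5.6 → f/4 → f/2.8 → f/2 — 3 stops wider (brighter).
Shutter speed: 1/2 → 1 — 1 stop longer (brighter).
Net change so far: 4 stops brighter. Offset with the ISO: 800 → 400 → 200 → 100 → 50.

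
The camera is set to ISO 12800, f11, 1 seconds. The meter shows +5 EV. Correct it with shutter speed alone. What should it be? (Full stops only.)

1/30s

Overexposed by 5 stops → need 5 stops darker.
Shutter speed: 1 → 1/2 → 1/4 → 1/8 → 1/15 → 1/30.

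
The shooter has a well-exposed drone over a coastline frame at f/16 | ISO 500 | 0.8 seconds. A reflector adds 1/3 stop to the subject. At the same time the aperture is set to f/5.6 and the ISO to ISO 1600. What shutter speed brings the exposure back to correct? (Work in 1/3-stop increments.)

1/40s

Scene light: 1/3 stop brighter.
Aperture: f/16 → f/14 → f/13 → f/11 → f/10 → f/9 → f/8 → f/7.1 → f/6.3 → f/5.6 — 3 stops wider (brighter).
ISO: 500 → 640 → 800 → 1000 → 1250 → 1600 — 1 2/3 stops higher (brighter).
Net so far: 5 stops brighter. Shutter speed: 0.8 → 0.6 → 0.5 → 0.4 → 0.3 → 1/4 → 1/5 → 1/6 → 1/8 → 1/10 → 1/13 → 1/15 → 1/20 → 1/25 → 1/30 → 1/40.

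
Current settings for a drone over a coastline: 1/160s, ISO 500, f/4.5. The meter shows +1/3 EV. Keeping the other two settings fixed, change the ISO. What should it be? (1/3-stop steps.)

Overexposed by 1/3 stop → need 1/3 stop darker.
ISO: 500 → 400.

ISO 400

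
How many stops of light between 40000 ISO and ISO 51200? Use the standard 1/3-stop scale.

1/3 stop

40000 → 51200 — count the steps: 1 third-stops = 1/3 stop.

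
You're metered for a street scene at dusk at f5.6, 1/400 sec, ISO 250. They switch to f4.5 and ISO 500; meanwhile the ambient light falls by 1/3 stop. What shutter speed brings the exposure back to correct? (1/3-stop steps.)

1/1000s

Scene light: 1/3 stop darker.
Aperture: f/5.6 → f/5 → f/4.5 — 2/3 stop opened up (brighter).
ISO: 250 → 320 → 400 → 500 — 1 stop higher (brighter).
Net so far: 1 1/3 stops brighter. Shutter speed: 1/400 → 1/500 → 1/640 → 1/800 → 1/1000.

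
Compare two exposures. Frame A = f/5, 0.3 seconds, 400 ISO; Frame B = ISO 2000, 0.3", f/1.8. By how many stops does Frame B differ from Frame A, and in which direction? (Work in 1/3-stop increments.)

5 1/3 stops brighter

Aperture: f/5 → f/4.5 → f/4 → f/3.5 → f/3.2 → f/2.8 → f/2.5 → f/2.2 → f/2 → f/1.8 — 3 stops larger aperture (brighter).
Shutter speed: unchanged.
ISO: 400 → 500 → 640 → 800 → 1000 → 1250 → 1600 → 2000 — 2 1/3 stops raised (brighter).
Net: +3 +2 1/3 = +5 1/3 stops.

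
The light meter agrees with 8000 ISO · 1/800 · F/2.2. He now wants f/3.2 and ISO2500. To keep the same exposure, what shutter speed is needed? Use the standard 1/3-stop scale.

Aperture: f/2.2 → f/2.5 → f/2.8 → f/3.2 — 1 stop smaller aperture (darker).
ISO: 8000 → 6400 → 5000 → 4000 → 3200 → 2500 — 1 2/3 stops dropped (darker).
Net change so far: 2 2/3 stops darker. Offset with the shutter speed: 1/800 → 1/640 → 1/500 → 1/400 → 1/320 → 1/250 → 1/200 → 1/160 → 1/125.

1/125s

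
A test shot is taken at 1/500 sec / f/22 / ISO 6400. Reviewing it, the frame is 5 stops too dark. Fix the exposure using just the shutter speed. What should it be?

Underexposed by 5 stops → need 5 stops brighter.
Shutter speed: 1/500 → 1/250 → 1/125 → 1/60 → 1/30 → 1/15.

1/15s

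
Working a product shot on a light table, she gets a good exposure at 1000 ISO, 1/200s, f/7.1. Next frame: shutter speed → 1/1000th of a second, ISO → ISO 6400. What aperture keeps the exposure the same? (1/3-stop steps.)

Shutter speed: 1/200 → 1/250 → 1/320 → 1/400 → 1/500 → 1/640 → 1/800 → 1/1000 — 2 1/3 stops shorter (darker).
ISO: 1000 → 1250 → 1600 → 2000 → 2500 → 3200 → 4000 → 5000 → 6400 — 2 2/3 stops higher (brighter).
Net change so far: 1/3 stop brighter. Offset with the aperture: f/7.1 → f/8.

f/8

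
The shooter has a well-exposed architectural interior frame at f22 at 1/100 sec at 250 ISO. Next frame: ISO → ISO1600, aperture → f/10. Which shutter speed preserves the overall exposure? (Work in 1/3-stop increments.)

ISO: 250 → 320 → 400 → 500 → 640 → 800 → 1000 → 1250 → 1600 — 2 2/3 stops higher (brighter).
Aperture: f/22 → f/20 → f/18 → f/16 → f/14 → f/13 → f/11 → f/10 — 2 1/3 stops wider (brighter).
Net change so far: 5 stops brighter. Offset with the shutter speed: 1/100 → 1/125 → 1/160 → 1/200 → 1/250 → 1/320 → 1/400 → 1/500 → 1/640 → 1/800 → 1/1000 → 1/1250 → 1/1600 → 1/2000 → 1/2500 → 1/3200.

1/3200s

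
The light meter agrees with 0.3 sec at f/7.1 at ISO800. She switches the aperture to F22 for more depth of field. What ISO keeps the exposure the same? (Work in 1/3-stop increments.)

Aperture: f/7.1 → f/8 → f/9 → f/10 → f/11 → f/13 → f/14 → f/16 → f/18 → f/20 → f/22 — 3 1/3 stops smaller aperture (darker).
Need 3 1/3 stops brighter from the ISO: 800 → 1000 → 1250 → 1600 → 2000 → 2500 → 3200 → 4000 → 5000 → 6400 → 8000.

ISO 8000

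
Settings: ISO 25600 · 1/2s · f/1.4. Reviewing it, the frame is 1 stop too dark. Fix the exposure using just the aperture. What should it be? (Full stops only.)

f/1.0

Underexposed by 1 stop → need 1 stop brighter.
Aperture: f/1.4 → f/1.0.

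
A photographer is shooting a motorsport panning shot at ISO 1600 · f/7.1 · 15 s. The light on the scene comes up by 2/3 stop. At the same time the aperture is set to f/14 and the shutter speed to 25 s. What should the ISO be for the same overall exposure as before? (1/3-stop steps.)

ISO 2500

Scene light: 2/3 stop brighter.
Aperture: f/7.1 → f/8 → f/9 → f/10 → f/11 → f/13 → f/14 — 2 stops smaller aperture (darker).
Shutter speed: 15 → 20 → 25 — 2/3 stop slower (brighter).
Net so far: 2/3 stop darker. ISO: 1600 → 2000 → 2500.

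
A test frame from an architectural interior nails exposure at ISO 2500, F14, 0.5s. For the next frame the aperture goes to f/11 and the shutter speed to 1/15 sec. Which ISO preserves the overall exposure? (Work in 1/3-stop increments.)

Aperture: f/14 → f/13 → f/11 — 2/3 stop opened up (brighter).
Shutter speed: 0.5 → 0.4 → 0.3 → 1/4 → 1/5 → 1/6 → 1/8 → 1/10 → 1/13 → 1/15 — 3 stops faster (darker).
Net change so far: 2 1/3 stops darker. Offset with the ISO: 2500 → 3200 → 4000 → 5000 → 6400 → 8000 → 10000 → 12800.

ISO 12800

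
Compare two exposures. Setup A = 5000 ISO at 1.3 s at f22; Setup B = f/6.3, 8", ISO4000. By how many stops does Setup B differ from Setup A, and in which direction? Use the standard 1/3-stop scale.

6 stops brighter

Aperture: f/22 → f/20 → f/18 → f/16 → f/14 → f/13 → f/11 → f/10 → f/9 → f/8 → f/7.1 → f/6.3 — 3 2/3 stops larger aperture (brighter).
Shutter speed: 1.3 → 1.6 → 2 → 2.5 → 3.2 → 4 → 5 → 6 → 8 — 2 2/3 stops slower (brighter).
ISO: 5000 → 4000 — 1/3 stop dropped (darker).
Net: +3 2/3 +2 2/3 −1/3 = +6 stops.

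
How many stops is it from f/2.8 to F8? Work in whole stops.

3 stops

f/2.8 → f/4 → f/5.6 → f/8 — count the steps: 3 stops.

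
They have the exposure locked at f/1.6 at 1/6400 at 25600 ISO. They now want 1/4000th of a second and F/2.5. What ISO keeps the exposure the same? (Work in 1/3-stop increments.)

ISO 40000

Shutter speed: 1/6400 → 1/5000 → 1/4000 — 2/3 stop slower (brighter).
Aperture: f/1.6 → f/1.8 → f/2 → f/2.2 → f/2.5 — 1 1/3 stops smaller aperture (darker).
Net change so far: 2/3 stop darker. Offset with the ISO: 25600 → 32000 → 40000.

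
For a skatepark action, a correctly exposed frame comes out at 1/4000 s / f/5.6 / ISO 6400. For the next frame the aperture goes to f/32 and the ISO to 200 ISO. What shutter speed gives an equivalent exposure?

1/4s

Aperture: f/5.6 → f/8 → f/11 → f/16 → f/22 → f/32 — 5 stops narrower (darker).
ISO: 6400 → 3200 → 1600 → 800 → 400 → 200 — 5 stops lower (darker).
Net change so far: 10 stops darker. Offset with the shutter speed: 1/4000 → 1/2000 → 1/1000 → 1/500 → 1/250 → 1/125 → 1/60 → 1/30 → 1/15 → 1/8 → 1/4.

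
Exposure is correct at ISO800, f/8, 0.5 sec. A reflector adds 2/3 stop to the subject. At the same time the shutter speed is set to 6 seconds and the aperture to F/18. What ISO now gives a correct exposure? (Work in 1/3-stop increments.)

ISO 200

Scene light: 2/3 stop brighter.
Shutter speed: 0.5 → 0.6 → 0.8 → 1 → 1.3 → 1.6 → 2 → 2.5 → 3.2 → 4 → 5 → 6 — 3 2/3 stops longer (brighter).
Aperture: f/8 → f/9 → f/10 → f/11 → f/13 → f/14 → f/16 → f/18 — 2 1/3 stops smaller aperture (darker).
Net so far: 2 stops brighter. ISO: 800 → 640 → 500 → 400 → 320 → 250 → 200.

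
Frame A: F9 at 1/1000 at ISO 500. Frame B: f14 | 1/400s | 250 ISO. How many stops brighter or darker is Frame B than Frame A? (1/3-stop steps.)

Aperture: f/9 → f/10 → f/11 → f/13 → f/14 — 1 1/3 stops smaller aperture (darker).
Shutter speed: 1/1000 → 1/800 → 1/640 → 1/500 → 1/400 — 1 1/3 stops slower (brighter).
ISO: 500 → 400 → 320 → 250 — 1 stop dropped (darker).
Net: −1 1/3 +1 1/3 −1 = −1 stop.

1 stop darker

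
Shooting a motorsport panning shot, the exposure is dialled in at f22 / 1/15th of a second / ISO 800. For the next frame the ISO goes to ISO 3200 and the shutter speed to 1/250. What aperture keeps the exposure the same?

f/11

ISO: 800 → 1600 → 3200 — 2 stops raised (brighter).
Shutter speed: 1/15 → 1/30 → 1/60 → 1/125 → 1/250 — 4 stops shorter (darker).
Net change so far: 2 stops darker. Offset with the aperture: f/22 → f/16 → f/11.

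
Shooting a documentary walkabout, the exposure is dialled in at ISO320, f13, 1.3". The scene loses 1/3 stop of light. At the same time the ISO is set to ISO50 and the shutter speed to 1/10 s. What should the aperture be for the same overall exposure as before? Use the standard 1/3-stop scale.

f/1.2

Scene light: 1/3 stop darker.
ISO: 320 → 250 → 200 → 160 → 125 → 100 → 80 → 64 → 50 — 2 2/3 stops lower (darker).
Shutter speed: 1.3 → 1 → 0.8 → 0.6 → 0.5 → 0.4 → 0.3 → 1/4 → 1/5 → 1/6 → 1/8 → 1/10 — 3 2/3 stops shorter (darker).
Net so far: 6 2/3 stops darker. Aperture: f/13 → f/11 → f/10 → f/9 → f/8 → f/7.1 → f/6.3 → f/5.6 → f/5 → f/4.5 → f/4 → f/3.5 → f/3.2 → f/2.8 → f/2.5 → f/2.2 → f/2 → f/1.8 → f/1.6 → f/1.4 → f/1.2.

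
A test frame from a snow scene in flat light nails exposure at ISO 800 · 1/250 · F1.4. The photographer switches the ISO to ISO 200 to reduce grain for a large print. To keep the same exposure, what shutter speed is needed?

ISO: 800 → 400 → 200 — 2 stops lower (darker).
Need 2 stops brighter from the shutter speed: 1/250 → 1/125 → 1/60.

1/60s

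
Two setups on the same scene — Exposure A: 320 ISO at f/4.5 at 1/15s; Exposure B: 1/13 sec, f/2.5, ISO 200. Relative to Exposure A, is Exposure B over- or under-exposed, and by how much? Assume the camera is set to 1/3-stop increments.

1 1/3 stops brighter

Aperture: f/4.5 → f/4 → f/3.5 → f/3.2 → f/2.8 → f/2.5 — 1 2/3 stops larger aperture (brighter).
Shutter speed: 1/15 → 1/13 — 1/3 stop slower (brighter).
ISO: 320 → 250 → 200 — 2/3 stop lower (darker).
Net: +1 2/3 +1/3 −2/3 = +1 1/3 stops.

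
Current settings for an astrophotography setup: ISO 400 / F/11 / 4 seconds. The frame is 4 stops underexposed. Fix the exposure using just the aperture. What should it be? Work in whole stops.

Underexposed by 4 stops → need 4 stops brighter.
Aperture: f/11 → f/8 → f/5.6 → f/4 → f/2.8.

f/2.8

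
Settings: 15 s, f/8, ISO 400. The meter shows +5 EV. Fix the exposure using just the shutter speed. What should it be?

1/2s

Overexposed by 5 stops → need 5 stops darker.
Shutter speed: 15 → 8 → 4 → 2 → 1 → 1/2.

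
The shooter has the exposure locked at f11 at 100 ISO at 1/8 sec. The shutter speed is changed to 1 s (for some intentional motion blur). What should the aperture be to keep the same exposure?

f/32

Shutter speed: 1/8 → 1/4 → 1/2 → 1 — 3 stops slower (brighter).
Need 3 stops darker from the aperture: f/11 → f/16 → f/22 → f/32.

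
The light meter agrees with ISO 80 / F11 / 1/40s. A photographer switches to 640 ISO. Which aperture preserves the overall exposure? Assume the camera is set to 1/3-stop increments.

ISO: 80 → 100 → 125 → 160 → 200 → 250 → 320 → 400 → 500 → 640 — 3 stops raised (brighter).
Need 3 stops darker from the aperture: f/11 → f/13 → f/14 → f/16 → f/18 → f/20 → f/22 → f/25 → f/29 → f/32.

f/32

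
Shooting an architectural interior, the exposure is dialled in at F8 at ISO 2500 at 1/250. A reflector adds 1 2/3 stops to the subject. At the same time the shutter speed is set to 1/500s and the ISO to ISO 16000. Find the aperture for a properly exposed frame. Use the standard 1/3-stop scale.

Scene light: 1 2/3 stops brighter.
Shutter speed: 1/250 → 1/320 → 1/400 → 1/500 — 1 stop shorter (darker).
ISO: 2500 → 3200 → 4000 → 5000 → 6400 → 8000 → 10000 → 12800 → 16000 — 2 2/3 stops higher (brighter).
Net so far: 3 1/3 stops brighter. Aperture: f/8 → f/9 → f/10 → f/11 → f/13 → f/14 → f/16 → f/18 → f/20 → f/22 → f/25.

f/25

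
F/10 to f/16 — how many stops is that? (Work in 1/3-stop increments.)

1 1/3 stops

f/10 → f/11 → f/13 → f/14 → f/16 — count the steps: 4 third-stops = 1 1/3 stops.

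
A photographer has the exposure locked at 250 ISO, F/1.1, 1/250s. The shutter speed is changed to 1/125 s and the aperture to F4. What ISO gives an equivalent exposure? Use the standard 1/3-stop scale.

ISO 1600

Shutter speed: 1/250 → 1/200 → 1/160 → 1/125 — 1 stop longer (brighter).
Aperture: f/1.1 → f/1.2 → f/1.4 → f/1.6 → f/1.8 → f/2 → f/2.2 → f/2.5 → f/2.8 → f/3.2 → f/3.5 → f/4 — 3 2/3 stops stopped down (darker).
Net change so far: 2 2/3 stops darker. Offset with the ISO: 250 → 320 → 400 → 500 → 640 → 800 → 1000 → 1250 → 1600.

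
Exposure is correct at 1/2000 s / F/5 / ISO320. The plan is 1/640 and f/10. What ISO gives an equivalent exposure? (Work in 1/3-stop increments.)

ISO 400

Shutter speed: 1/2000 → 1/1600 → 1/1250 → 1/1000 → 1/800 → 1/640 — 1 2/3 stops slower (brighter).
Aperture: f/5 → f/5.6 → f/6.3 → f/7.1 → f/8 → f/9 → f/10 — 2 stops smaller aperture (darker).
Net change so far: 1/3 stop darker. Offset with the ISO: 320 → 400.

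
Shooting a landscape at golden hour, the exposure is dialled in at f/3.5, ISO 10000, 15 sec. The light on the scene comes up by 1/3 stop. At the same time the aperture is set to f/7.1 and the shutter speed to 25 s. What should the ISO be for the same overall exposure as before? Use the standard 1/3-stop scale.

Scene light: 1/3 stop brighter.
Aperture: f/3.5 → f/4 → f/4.5 → f/5 → f/5.6 → f/6.3 → f/7.1 — 2 stops stopped down (darker).
Shutter speed: 15 → 20 → 25 — 2/3 stop slower (brighter).
Net so far: 1 stop darker. ISO: 10000 → 12800 → 16000 → 20000.

ISO 20000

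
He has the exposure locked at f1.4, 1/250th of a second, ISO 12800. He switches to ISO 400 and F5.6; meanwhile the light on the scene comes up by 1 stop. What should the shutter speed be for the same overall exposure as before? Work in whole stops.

1 s

Scene light: 1 stop brighter.
ISO: 12800 → 6400 → 3200 → 1600 → 800 → 400 — 5 stops dropped (darker).
Aperture: f/1.4 → f/2 → f/2.8 → f/4 → f/5.6 — 4 stops narrower (darker).
Net so far: 8 stops darker. Shutter speed: 1/250 → 1/125 → 1/60 → 1/30 → 1/15 → 1/8 → 1/4 → 1/2 → 1.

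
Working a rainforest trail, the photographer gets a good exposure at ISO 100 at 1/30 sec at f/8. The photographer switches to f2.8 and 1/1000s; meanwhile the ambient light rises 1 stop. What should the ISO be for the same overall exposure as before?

Scene light: 1 stop brighter.
Aperture: f/8 → f/5.6 → f/4 → f/2.8 — 3 stops larger aperture (brighter).
Shutter speed: 1/30 → 1/60 → 1/125 → 1/250 → 1/500 → 1/1000 — 5 stops faster (darker).
Net so far: 1 stop darker. ISO: 100 → 200.

ISO 200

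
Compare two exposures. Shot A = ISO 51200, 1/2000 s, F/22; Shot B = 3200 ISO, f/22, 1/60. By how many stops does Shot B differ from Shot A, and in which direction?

Aperture: unchanged.
Shutter speed: 1/2000 → 1/1000 → 1/500 → 1/250 → 1/125 → 1/60 — 5 stops longer (brighter).
ISO: 51200 → 25600 → 12800 → 6400 → 3200 — 4 stops lower (darker).
Net: +5 −4 = +1 stop.

1 stop brighter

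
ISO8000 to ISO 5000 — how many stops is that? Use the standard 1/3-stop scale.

8000 → 6400 → 5000 — count the steps: 2 third-stops = 2/3 stop.

2/3 stop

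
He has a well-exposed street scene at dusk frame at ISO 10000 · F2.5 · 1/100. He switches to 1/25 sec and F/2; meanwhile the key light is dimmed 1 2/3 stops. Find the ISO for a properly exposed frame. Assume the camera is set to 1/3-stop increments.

Scene light: 1 2/3 stops darker.
Shutter speed: 1/100 → 1/80 → 1/60 → 1/50 → 1/40 → 1/30 → 1/25 — 2 stops slower (brighter).
Aperture: f/2.5 → f/2.2 → f/2 — 2/3 stop opened up (brighter).
Net so far: 1 stop brighter. ISO: 10000 → 8000 → 6400 → 5000.

ISO 5000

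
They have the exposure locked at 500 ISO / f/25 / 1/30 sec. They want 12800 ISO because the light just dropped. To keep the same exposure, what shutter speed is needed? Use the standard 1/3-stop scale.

1/800s

ISO: 500 → 640 → 800 → 1000 → 1250 → 1600 → 2000 → 2500 → 3200 → 4000 → 5000 → 6400 → 8000 → 10000 → 12800 — 4 2/3 stops raised (brighter).
Need 4 2/3 stops darker from the shutter speed: 1/30 → 1/40 → 1/50 → 1/60 → 1/80 → 1/100 → 1/125 → 1/160 → 1/200 → 1/250 → 1/320 → 1/400 → 1/500 → 1/640 → 1/800.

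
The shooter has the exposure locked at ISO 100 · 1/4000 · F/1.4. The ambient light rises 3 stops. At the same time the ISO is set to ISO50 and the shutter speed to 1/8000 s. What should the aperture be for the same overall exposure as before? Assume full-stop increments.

Scene light: 3 stops brighter.
ISO: 100 → 50 — 1 stop lower (darker).
Shutter speed: 1/4000 → 1/8000 — 1 stop shorter (darker).
Net so far: 1 stop brighter. Aperture: f/1.4 → f/2.

f/2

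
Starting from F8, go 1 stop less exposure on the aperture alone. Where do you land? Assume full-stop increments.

Aperture: f/8 → f/11 — 1 stop stopped down (darker).

f/11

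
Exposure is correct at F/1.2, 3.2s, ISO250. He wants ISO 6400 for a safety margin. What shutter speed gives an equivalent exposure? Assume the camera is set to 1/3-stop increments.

1/8s

ISO: 250 → 320 → 400 → 500 → 640 → 800 → 1000 → 1250 → 1600 → 2000 → 2500 → 3200 → 4000 → 5000 → 6400 — 4 2/3 stops raised (brighter).
Need 4 2/3 stops darker from the shutter speed: 3.2 → 2.5 → 2 → 1.6 → 1.3 → 1 → 0.8 → 0.6 → 0.5 → 0.4 → 0.3 → 1/4 → 1/5 → 1/6 → 1/8.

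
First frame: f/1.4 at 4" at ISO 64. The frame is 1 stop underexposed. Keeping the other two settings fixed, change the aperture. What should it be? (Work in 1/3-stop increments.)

f/1.0

Underexposed by 1 stop → need 1 stop brighter.
Aperture: f/1.4 → f/1.2 → f/1.1 → f/1.0.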